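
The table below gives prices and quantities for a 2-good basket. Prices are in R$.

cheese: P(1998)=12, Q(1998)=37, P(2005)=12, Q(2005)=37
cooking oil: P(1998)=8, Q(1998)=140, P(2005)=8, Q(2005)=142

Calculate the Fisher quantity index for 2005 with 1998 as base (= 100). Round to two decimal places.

Laspeyres component (base-period weights):
ΣP(1998)Q(2005) = 12×37 + 8×142 = 444 + 1136 = 1580
ΣP(1998)Q(1998) = 12×37 + 8×140 = 444 + 1120 = 1564
L = 1580 / 1564 × 100 = 101.0230
Paasche component (current-period weights):
ΣP(2005)Q(2005) = 12×37 + 8×142 = 444 + 1136 = 1580
ΣP(2005)Q(1998) = 12×37 + 8×140 = 444 + 1120 = 1564
P = 1580 / 1564 × 100 = 101.0230
Fisher = √(L × P) = √(101.0230 × 101.0230) = 101.0230

101.02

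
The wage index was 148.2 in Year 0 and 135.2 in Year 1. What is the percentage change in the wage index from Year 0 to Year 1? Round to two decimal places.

Change = (135.2 − 148.2) / 148.2 × 100
       = -13.0 / 148.2 × 100 = -8.7719%

-8.77%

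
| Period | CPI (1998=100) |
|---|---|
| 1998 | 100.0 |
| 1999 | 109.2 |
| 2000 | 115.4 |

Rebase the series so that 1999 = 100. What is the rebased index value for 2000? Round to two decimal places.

105.68

Rebased(2000) = 115.4 / 109.2 × 100 = 105.6777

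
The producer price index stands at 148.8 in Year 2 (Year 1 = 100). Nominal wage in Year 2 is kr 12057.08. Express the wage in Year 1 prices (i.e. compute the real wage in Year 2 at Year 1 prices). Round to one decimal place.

Real = Nominal ÷ (Index/100) = 12057.08 ÷ (148.8/100)
     = 12057.08 ÷ 1.488 = 8102.8763

8102.9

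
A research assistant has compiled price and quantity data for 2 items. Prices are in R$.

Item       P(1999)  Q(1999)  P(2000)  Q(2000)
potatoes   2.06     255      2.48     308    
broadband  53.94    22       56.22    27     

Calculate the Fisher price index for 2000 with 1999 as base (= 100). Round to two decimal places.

109.16

Laspeyres component (base-period weights):
ΣP(2000)Q(1999) = 2.48×255 + 56.22×22 = 632.4 + 1236.84 = 1869.24
ΣP(1999)Q(1999) = 2.06×255 + 53.94×22 = 525.3 + 1186.68 = 1711.98
L = 1869.24 / 1711.98 × 100 = 109.1859
Paasche component (current-period weights):
ΣP(2000)Q(2000) = 2.48×308 + 56.22×27 = 763.84 + 1517.94 = 2281.78
ΣP(1999)Q(2000) = 2.06×308 + 53.94×27 = 634.48 + 1456.38 = 2090.86
P = 2281.78 / 2090.86 × 100 = 109.1312
Fisher = √(L × P) = √(109.1859 × 109.1312) = 109.1585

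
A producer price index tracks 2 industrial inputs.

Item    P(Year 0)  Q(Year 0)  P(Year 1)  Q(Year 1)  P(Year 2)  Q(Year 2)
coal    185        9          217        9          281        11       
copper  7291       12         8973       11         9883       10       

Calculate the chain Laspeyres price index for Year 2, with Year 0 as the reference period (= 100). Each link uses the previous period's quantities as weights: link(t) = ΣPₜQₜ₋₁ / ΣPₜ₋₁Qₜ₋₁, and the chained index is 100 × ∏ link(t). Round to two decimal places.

135.89

Link Year 0→Year 1:
ΣP(Year 1)Q(Year 0) = 217×9 + 8973×12 = 1953 + 107676 = 109629
ΣP(Year 0)Q(Year 0) = 185×9 + 7291×12 = 1665 + 87492 = 89157
link = 109629/89157 = 1.229617
Link Year 1→Year 2:
ΣP(Year 2)Q(Year 1) = 281×9 + 9883×11 = 2529 + 108713 = 111242
ΣP(Year 1)Q(Year 1) = 217×9 + 8973×11 = 1953 + 98703 = 100656
link = 111242/100656 = 1.105170
Chained index = 100 × 1.229617 × 1.105170 = 135.8936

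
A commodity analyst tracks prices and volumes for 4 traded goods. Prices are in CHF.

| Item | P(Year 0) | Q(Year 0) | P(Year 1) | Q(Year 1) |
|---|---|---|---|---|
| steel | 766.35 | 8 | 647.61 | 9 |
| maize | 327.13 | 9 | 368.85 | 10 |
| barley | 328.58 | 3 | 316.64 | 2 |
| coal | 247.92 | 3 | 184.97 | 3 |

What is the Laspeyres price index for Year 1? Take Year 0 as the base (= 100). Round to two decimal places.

Laspeyres price index uses base-period quantities as weights.
ΣP(Year 1)·Q(Year 0) = 647.61×8 + 368.85×9 + 316.64×3 + 184.97×3 = 5180.88 + 3319.65 + 949.92 + 554.91 = 10005.36
ΣP(Year 0)·Q(Year 0) = 766.35×8 + 327.13×9 + 328.58×3 + 247.92×3 = 6130.8 + 2944.17 + 985.74 + 743.76 = 10804.47
Index = 10005.36 / 10804.47 × 100 = 92.6039

92.60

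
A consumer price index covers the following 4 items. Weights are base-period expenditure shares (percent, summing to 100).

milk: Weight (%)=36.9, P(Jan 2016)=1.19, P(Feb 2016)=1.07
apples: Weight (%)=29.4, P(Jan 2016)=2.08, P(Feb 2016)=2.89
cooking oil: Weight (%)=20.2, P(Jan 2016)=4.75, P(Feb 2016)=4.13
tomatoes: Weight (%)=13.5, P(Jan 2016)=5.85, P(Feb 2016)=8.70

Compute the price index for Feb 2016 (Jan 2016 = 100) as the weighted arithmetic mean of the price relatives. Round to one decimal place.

milk: 36.9 × (1.07/1.19) = 36.9 × 0.899160 = 33.1790
apples: 29.4 × (2.89/2.08) = 29.4 × 1.389423 = 40.8490
cooking oil: 20.2 × (4.13/4.75) = 20.2 × 0.869474 = 17.5634
tomatoes: 13.5 × (8.70/5.85) = 13.5 × 1.487179 = 20.0769
Index = Σ wᵢ·(p₁ᵢ/p₀ᵢ) = 33.1790 + 40.8490 + 17.5634 + 20.0769 = 111.6683

111.7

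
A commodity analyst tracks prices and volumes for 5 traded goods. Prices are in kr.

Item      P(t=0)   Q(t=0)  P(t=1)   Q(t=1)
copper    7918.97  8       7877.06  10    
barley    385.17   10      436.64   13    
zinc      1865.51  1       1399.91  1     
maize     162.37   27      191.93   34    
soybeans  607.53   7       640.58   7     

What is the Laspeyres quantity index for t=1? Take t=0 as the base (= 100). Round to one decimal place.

Laspeyres quantity index uses base-period prices as weights.
ΣP(t=0)·Q(t=1) = 7918.97×10 + 385.17×13 + 1865.51×1 + 162.37×34 + 607.53×7 = 79189.7 + 5007.21 + 1865.51 + 5520.58 + 4252.71 = 95835.71
ΣP(t=0)·Q(t=0) = 7918.97×8 + 385.17×10 + 1865.51×1 + 162.37×27 + 607.53×7 = 63351.76 + 3851.7 + 1865.51 + 4383.99 + 4252.71 = 77705.67
Index = 95835.71 / 77705.67 × 100 = 123.3317

123.3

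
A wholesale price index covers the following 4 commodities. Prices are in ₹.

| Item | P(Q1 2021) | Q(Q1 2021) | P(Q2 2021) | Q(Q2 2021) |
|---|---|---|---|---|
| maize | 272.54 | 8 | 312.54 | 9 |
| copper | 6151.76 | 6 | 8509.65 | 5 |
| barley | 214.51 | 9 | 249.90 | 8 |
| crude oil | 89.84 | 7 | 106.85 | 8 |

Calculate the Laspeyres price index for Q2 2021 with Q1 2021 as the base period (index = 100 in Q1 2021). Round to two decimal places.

135.79

Laspeyres price index uses base-period quantities as weights.
ΣP(Q2 2021)·Q(Q1 2021) = 312.54×8 + 8509.65×6 + 249.90×9 + 106.85×7 = 2500.32 + 51057.9 + 2249.1 + 747.95 = 56555.27
ΣP(Q1 2021)·Q(Q1 2021) = 272.54×8 + 6151.76×6 + 214.51×9 + 89.84×7 = 2180.32 + 36910.56 + 1930.59 + 628.88 = 41650.35
Index = 56555.27 / 41650.35 × 100 = 135.7858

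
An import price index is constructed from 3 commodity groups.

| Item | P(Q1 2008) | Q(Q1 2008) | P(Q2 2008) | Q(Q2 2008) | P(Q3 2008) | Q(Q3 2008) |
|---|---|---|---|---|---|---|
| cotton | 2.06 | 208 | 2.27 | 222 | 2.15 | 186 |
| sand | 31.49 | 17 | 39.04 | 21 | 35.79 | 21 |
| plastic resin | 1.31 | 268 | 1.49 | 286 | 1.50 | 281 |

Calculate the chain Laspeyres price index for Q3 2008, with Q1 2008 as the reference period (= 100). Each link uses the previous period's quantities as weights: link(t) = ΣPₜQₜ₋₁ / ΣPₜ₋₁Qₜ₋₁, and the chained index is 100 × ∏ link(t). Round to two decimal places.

Link Q1 2008→Q2 2008:
ΣP(Q2 2008)Q(Q1 2008) = 2.27×208 + 39.04×17 + 1.49×268 = 472.16 + 663.68 + 399.32 = 1535.16
ΣP(Q1 2008)Q(Q1 2008) = 2.06×208 + 31.49×17 + 1.31×268 = 428.48 + 535.33 + 351.08 = 1314.89
link = 1535.16/1314.89 = 1.167520
Link Q2 2008→Q3 2008:
ΣP(Q3 2008)Q(Q2 2008) = 2.15×222 + 35.79×21 + 1.50×286 = 477.3 + 751.59 + 429 = 1657.89
ΣP(Q2 2008)Q(Q2 2008) = 2.27×222 + 39.04×21 + 1.49×286 = 503.94 + 819.84 + 426.14 = 1749.92
link = 1657.89/1749.92 = 0.947409
Chained index = 100 × 1.167520 × 0.947409 = 110.6119

110.61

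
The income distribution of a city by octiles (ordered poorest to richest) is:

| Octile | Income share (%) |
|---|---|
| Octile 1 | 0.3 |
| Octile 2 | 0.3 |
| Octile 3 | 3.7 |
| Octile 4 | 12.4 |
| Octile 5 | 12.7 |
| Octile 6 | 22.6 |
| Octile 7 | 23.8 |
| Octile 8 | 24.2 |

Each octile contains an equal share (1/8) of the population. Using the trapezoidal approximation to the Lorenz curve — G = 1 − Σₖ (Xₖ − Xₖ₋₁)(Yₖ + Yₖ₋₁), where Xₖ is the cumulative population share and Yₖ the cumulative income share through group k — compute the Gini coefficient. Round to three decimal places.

0.427

Cumulative income shares Yₖ: 0.0030, 0.0060, 0.0430, 0.1670, 0.2940, 0.5200, 0.7580, 1.0000
Σ (Xₖ−Xₖ₋₁)(Yₖ+Yₖ₋₁) = (1/8)(0.0030+0.0000) + (1/8)(0.0060+0.0030) + (1/8)(0.0430+0.0060) + (1/8)(0.1670+0.0430) + (1/8)(0.2940+0.1670) + (1/8)(0.5200+0.2940) + (1/8)(0.7580+0.5200) + (1/8)(1.0000+0.7580)
  = 0.0004 + 0.0011 + 0.0061 + 0.0263 + 0.0576 + 0.1018 + 0.1598 + 0.2198 = 0.5727
G = 1 − 0.5727 = 0.4273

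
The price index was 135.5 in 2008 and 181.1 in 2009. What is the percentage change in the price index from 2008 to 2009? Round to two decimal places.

33.65%

Change = (181.1 − 135.5) / 135.5 × 100
       = 45.6 / 135.5 × 100 = 33.6531%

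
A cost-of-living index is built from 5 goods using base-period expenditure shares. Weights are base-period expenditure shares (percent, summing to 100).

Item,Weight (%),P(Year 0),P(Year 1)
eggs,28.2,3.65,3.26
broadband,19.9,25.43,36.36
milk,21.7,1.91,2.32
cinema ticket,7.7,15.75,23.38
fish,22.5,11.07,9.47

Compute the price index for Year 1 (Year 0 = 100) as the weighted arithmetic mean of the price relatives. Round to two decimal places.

eggs: 28.2 × (3.26/3.65) = 28.2 × 0.893151 = 25.1868
broadband: 19.9 × (36.36/25.43) = 19.9 × 1.429807 = 28.4532
milk: 21.7 × (2.32/1.91) = 21.7 × 1.214660 = 26.3581
cinema ticket: 7.7 × (23.38/15.75) = 7.7 × 1.484444 = 11.4302
fish: 22.5 × (9.47/11.07) = 22.5 × 0.855465 = 19.2480
Index = Σ wᵢ·(p₁ᵢ/p₀ᵢ) = 25.1868 + 28.4532 + 26.3581 + 11.4302 + 19.2480 = 110.6763

110.68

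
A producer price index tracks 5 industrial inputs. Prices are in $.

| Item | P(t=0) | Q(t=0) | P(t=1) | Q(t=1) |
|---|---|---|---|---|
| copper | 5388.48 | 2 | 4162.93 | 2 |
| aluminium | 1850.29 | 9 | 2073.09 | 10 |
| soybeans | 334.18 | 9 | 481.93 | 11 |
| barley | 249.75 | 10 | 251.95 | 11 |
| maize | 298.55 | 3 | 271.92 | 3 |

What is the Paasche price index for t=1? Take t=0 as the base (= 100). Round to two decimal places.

Paasche price index uses current-period quantities as weights.
ΣP(t=1)·Q(t=1) = 4162.93×2 + 2073.09×10 + 481.93×11 + 251.95×11 + 271.92×3 = 8325.86 + 20730.9 + 5301.23 + 2771.45 + 815.76 = 37945.2
ΣP(t=0)·Q(t=1) = 5388.48×2 + 1850.29×10 + 334.18×11 + 249.75×11 + 298.55×3 = 10776.96 + 18502.9 + 3675.98 + 2747.25 + 895.65 = 36598.74
Index = 37945.2 / 36598.74 × 100 = 103.6790

103.68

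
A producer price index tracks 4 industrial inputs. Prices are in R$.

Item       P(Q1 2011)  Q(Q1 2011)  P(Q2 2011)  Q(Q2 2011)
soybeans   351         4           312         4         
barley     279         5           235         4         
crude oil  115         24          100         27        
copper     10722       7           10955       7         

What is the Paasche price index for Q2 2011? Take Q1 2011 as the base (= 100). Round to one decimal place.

Paasche price index uses current-period quantities as weights.
ΣP(Q2 2011)·Q(Q2 2011) = 312×4 + 235×4 + 100×27 + 10955×7 = 1248 + 940 + 2700 + 76685 = 81573
ΣP(Q1 2011)·Q(Q2 2011) = 351×4 + 279×4 + 115×27 + 10722×7 = 1404 + 1116 + 3105 + 75054 = 80679
Index = 81573 / 80679 × 100 = 101.1081

101.1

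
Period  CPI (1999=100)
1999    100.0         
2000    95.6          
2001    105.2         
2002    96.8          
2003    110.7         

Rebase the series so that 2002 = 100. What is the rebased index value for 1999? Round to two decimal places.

103.31

Rebased(1999) = 100.0 / 96.8 × 100 = 103.3058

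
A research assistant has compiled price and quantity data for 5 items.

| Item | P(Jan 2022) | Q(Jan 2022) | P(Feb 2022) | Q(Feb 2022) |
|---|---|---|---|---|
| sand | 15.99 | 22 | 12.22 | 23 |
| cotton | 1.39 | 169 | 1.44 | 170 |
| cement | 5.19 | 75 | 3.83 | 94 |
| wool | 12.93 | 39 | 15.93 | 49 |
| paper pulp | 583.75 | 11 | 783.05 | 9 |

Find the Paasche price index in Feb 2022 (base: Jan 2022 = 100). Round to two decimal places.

124.85

Paasche price index uses current-period quantities as weights.
ΣP(Feb 2022)·Q(Feb 2022) = 12.22×23 + 1.44×170 + 3.83×94 + 15.93×49 + 783.05×9 = 281.06 + 244.8 + 360.02 + 780.57 + 7047.45 = 8713.9
ΣP(Jan 2022)·Q(Feb 2022) = 15.99×23 + 1.39×170 + 5.19×94 + 12.93×49 + 583.75×9 = 367.77 + 236.3 + 487.86 + 633.57 + 5253.75 = 6979.25
Index = 8713.9 / 6979.25 × 100 = 124.8544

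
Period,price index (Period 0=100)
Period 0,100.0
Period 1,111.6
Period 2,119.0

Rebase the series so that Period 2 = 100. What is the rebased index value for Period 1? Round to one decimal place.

Rebased(Period 1) = 111.6 / 119.0 × 100 = 93.7815

93.8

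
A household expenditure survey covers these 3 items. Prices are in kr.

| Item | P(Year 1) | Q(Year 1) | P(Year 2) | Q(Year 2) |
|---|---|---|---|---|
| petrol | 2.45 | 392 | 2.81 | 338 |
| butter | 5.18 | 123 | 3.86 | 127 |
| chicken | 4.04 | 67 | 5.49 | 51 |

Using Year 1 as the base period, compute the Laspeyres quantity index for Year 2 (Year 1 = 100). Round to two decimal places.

90.57

Laspeyres quantity index uses base-period prices as weights.
ΣP(Year 1)·Q(Year 2) = 2.45×338 + 5.18×127 + 4.04×51 = 828.1 + 657.86 + 206.04 = 1692
ΣP(Year 1)·Q(Year 1) = 2.45×392 + 5.18×123 + 4.04×67 = 960.4 + 637.14 + 270.68 = 1868.22
Index = 1692 / 1868.22 × 100 = 90.5675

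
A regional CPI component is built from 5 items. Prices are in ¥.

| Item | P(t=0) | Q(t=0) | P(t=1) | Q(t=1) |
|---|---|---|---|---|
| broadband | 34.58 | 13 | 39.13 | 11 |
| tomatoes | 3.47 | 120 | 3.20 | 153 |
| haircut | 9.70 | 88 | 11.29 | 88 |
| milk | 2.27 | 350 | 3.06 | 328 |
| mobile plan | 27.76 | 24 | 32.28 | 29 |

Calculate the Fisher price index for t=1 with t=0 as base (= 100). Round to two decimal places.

Laspeyres component (base-period weights):
ΣP(t=1)Q(t=0) = 39.13×13 + 3.20×120 + 11.29×88 + 3.06×350 + 32.28×24 = 508.69 + 384 + 993.52 + 1071 + 774.72 = 3731.93
ΣP(t=0)Q(t=0) = 34.58×13 + 3.47×120 + 9.70×88 + 2.27×350 + 27.76×24 = 449.54 + 416.4 + 853.6 + 794.5 + 666.24 = 3180.28
L = 3731.93 / 3180.28 × 100 = 117.3460
Paasche component (current-period weights):
ΣP(t=1)Q(t=1) = 39.13×11 + 3.20×153 + 11.29×88 + 3.06×328 + 32.28×29 = 430.43 + 489.6 + 993.52 + 1003.68 + 936.12 = 3853.35
ΣP(t=0)Q(t=1) = 34.58×11 + 3.47×153 + 9.70×88 + 2.27×328 + 27.76×29 = 380.38 + 530.91 + 853.6 + 744.56 + 805.04 = 3314.49
P = 3853.35 / 3314.49 × 100 = 116.2577
Fisher = √(L × P) = √(117.3460 × 116.2577) = 116.8006

116.80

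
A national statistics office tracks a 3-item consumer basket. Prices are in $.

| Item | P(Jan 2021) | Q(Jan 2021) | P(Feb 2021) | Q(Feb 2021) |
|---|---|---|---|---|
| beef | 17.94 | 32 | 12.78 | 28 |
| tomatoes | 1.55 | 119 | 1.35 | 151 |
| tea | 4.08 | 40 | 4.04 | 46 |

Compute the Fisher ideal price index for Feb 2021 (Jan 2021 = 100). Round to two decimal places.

80.11

Laspeyres component (base-period weights):
ΣP(Feb 2021)Q(Jan 2021) = 12.78×32 + 1.35×119 + 4.04×40 = 408.96 + 160.65 + 161.6 = 731.21
ΣP(Jan 2021)Q(Jan 2021) = 17.94×32 + 1.55×119 + 4.08×40 = 574.08 + 184.45 + 163.2 = 921.73
L = 731.21 / 921.73 × 100 = 79.3302
Paasche component (current-period weights):
ΣP(Feb 2021)Q(Feb 2021) = 12.78×28 + 1.35×151 + 4.04×46 = 357.84 + 203.85 + 185.84 = 747.53
ΣP(Jan 2021)Q(Feb 2021) = 17.94×28 + 1.55×151 + 4.08×46 = 502.32 + 234.05 + 187.68 = 924.05
P = 747.53 / 924.05 × 100 = 80.8971
Fisher = √(L × P) = √(79.3302 × 80.8971) = 80.1098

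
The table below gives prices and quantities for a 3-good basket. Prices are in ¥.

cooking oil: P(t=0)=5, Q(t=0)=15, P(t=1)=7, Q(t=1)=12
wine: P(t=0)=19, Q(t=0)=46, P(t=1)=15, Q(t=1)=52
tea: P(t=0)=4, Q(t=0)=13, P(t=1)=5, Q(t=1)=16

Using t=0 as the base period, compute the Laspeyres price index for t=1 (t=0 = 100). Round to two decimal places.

Laspeyres price index uses base-period quantities as weights.
ΣP(t=1)·Q(t=0) = 7×15 + 15×46 + 5×13 = 105 + 690 + 65 = 860
ΣP(t=0)·Q(t=0) = 5×15 + 19×46 + 4×13 = 75 + 874 + 52 = 1001
Index = 860 / 1001 × 100 = 85.9141

85.91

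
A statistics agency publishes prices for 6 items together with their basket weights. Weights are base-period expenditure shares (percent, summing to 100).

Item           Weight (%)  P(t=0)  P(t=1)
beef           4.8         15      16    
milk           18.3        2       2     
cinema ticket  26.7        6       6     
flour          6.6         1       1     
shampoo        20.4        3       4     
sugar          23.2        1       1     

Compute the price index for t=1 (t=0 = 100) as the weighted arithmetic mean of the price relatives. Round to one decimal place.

107.1

beef: 4.8 × (16/15) = 4.8 × 1.066667 = 5.1200
milk: 18.3 × (2/2) = 18.3 × 1.000000 = 18.3000
cinema ticket: 26.7 × (6/6) = 26.7 × 1.000000 = 26.7000
flour: 6.6 × (1/1) = 6.6 × 1.000000 = 6.6000
shampoo: 20.4 × (4/3) = 20.4 × 1.333333 = 27.2000
sugar: 23.2 × (1/1) = 23.2 × 1.000000 = 23.2000
Index = Σ wᵢ·(p₁ᵢ/p₀ᵢ) = 5.1200 + 18.3000 + 26.7000 + 6.6000 + 27.2000 + 23.2000 = 107.1200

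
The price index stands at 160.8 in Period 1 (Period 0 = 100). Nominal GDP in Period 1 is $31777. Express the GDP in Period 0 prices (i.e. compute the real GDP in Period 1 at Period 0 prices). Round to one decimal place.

Real = Nominal ÷ (Index/100) = 31777 ÷ (160.8/100)
     = 31777 ÷ 1.608 = 19761.8159

19761.8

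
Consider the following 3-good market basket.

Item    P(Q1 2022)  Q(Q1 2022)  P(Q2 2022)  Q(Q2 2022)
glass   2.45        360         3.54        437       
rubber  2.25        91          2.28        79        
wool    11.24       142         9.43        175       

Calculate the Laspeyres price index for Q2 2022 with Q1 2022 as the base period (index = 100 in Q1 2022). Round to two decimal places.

Laspeyres price index uses base-period quantities as weights.
ΣP(Q2 2022)·Q(Q1 2022) = 3.54×360 + 2.28×91 + 9.43×142 = 1274.4 + 207.48 + 1339.06 = 2820.94
ΣP(Q1 2022)·Q(Q1 2022) = 2.45×360 + 2.25×91 + 11.24×142 = 882 + 204.75 + 1596.08 = 2682.83
Index = 2820.94 / 2682.83 × 100 = 105.1479

105.15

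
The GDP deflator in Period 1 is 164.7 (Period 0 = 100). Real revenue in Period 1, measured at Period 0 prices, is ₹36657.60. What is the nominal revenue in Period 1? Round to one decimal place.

60375.1

Nominal = Real × (Index/100) = 36657.60 × (164.7/100)
        = 36657.60 × 1.647 = 60375.0672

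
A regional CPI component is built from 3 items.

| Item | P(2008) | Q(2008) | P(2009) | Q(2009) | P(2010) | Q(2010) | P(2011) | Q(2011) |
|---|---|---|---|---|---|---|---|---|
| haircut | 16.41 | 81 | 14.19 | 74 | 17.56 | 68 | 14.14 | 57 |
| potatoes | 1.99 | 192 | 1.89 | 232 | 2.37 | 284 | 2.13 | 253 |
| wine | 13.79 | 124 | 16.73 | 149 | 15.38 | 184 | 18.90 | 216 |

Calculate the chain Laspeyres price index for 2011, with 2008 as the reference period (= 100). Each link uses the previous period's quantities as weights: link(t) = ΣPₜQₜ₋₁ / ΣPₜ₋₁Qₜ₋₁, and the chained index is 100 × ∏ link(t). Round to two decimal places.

117.10

Link 2008→2009:
ΣP(2009)Q(2008) = 14.19×81 + 1.89×192 + 16.73×124 = 1149.39 + 362.88 + 2074.52 = 3586.79
ΣP(2008)Q(2008) = 16.41×81 + 1.99×192 + 13.79×124 = 1329.21 + 382.08 + 1709.96 = 3421.25
link = 3586.79/3421.25 = 1.048386
Link 2009→2010:
ΣP(2010)Q(2009) = 17.56×74 + 2.37×232 + 15.38×149 = 1299.44 + 549.84 + 2291.62 = 4140.9
ΣP(2009)Q(2009) = 14.19×74 + 1.89×232 + 16.73×149 = 1050.06 + 438.48 + 2492.77 = 3981.31
link = 4140.9/3981.31 = 1.040085
Link 2010→2011:
ΣP(2011)Q(2010) = 14.14×68 + 2.13×284 + 18.90×184 = 961.52 + 604.92 + 3477.6 = 5044.04
ΣP(2010)Q(2010) = 17.56×68 + 2.37×284 + 15.38×184 = 1194.08 + 673.08 + 2829.92 = 4697.08
link = 5044.04/4697.08 = 1.073867
Chained index = 100 × 1.048386 × 1.040085 × 1.073867 = 117.0956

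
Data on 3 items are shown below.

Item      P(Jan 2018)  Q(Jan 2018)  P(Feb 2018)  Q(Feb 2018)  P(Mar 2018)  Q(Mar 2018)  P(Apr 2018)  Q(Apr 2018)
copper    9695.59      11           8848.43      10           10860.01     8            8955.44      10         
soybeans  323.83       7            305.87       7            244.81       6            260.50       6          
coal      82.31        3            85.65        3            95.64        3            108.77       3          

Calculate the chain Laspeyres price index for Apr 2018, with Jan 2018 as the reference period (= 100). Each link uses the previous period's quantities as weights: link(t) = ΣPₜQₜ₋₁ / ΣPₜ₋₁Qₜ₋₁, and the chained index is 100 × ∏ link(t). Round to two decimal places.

Link Jan 2018→Feb 2018:
ΣP(Feb 2018)Q(Jan 2018) = 8848.43×11 + 305.87×7 + 85.65×3 = 97332.73 + 2141.09 + 256.95 = 99730.77
ΣP(Jan 2018)Q(Jan 2018) = 9695.59×11 + 323.83×7 + 82.31×3 = 106651.49 + 2266.81 + 246.93 = 109165.23
link = 99730.77/109165.23 = 0.913576
Link Feb 2018→Mar 2018:
ΣP(Mar 2018)Q(Feb 2018) = 10860.01×10 + 244.81×7 + 95.64×3 = 108600.1 + 1713.67 + 286.92 = 110600.69
ΣP(Feb 2018)Q(Feb 2018) = 8848.43×10 + 305.87×7 + 85.65×3 = 88484.3 + 2141.09 + 256.95 = 90882.34
link = 110600.69/90882.34 = 1.216966
Link Mar 2018→Apr 2018:
ΣP(Apr 2018)Q(Mar 2018) = 8955.44×8 + 260.50×6 + 108.77×3 = 71643.52 + 1563 + 326.31 = 73532.83
ΣP(Mar 2018)Q(Mar 2018) = 10860.01×8 + 244.81×6 + 95.64×3 = 86880.08 + 1468.86 + 286.92 = 88635.86
link = 73532.83/88635.86 = 0.829606
Chained index = 100 × 0.913576 × 1.216966 × 0.829606 = 92.2348

92.23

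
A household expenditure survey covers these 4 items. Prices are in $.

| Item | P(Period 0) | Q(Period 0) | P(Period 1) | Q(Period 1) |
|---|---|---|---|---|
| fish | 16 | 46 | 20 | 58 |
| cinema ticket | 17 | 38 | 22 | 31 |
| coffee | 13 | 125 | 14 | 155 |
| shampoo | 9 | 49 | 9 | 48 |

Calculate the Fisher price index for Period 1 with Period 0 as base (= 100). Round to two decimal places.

114.18

Laspeyres component (base-period weights):
ΣP(Period 1)Q(Period 0) = 20×46 + 22×38 + 14×125 + 9×49 = 920 + 836 + 1750 + 441 = 3947
ΣP(Period 0)Q(Period 0) = 16×46 + 17×38 + 13×125 + 9×49 = 736 + 646 + 1625 + 441 = 3448
L = 3947 / 3448 × 100 = 114.4722
Paasche component (current-period weights):
ΣP(Period 1)Q(Period 1) = 20×58 + 22×31 + 14×155 + 9×48 = 1160 + 682 + 2170 + 432 = 4444
ΣP(Period 0)Q(Period 1) = 16×58 + 17×31 + 13×155 + 9×48 = 928 + 527 + 2015 + 432 = 3902
P = 4444 / 3902 × 100 = 113.8903
Fisher = √(L × P) = √(114.4722 × 113.8903) = 114.1809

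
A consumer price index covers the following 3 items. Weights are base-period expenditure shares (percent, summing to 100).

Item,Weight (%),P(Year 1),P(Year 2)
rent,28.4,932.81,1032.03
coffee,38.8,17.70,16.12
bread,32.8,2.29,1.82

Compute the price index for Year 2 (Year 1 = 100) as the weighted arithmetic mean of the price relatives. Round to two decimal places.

rent: 28.4 × (1032.03/932.81) = 28.4 × 1.106367 = 31.4208
coffee: 38.8 × (16.12/17.70) = 38.8 × 0.910734 = 35.3365
bread: 32.8 × (1.82/2.29) = 32.8 × 0.794760 = 26.0681
Index = Σ wᵢ·(p₁ᵢ/p₀ᵢ) = 31.4208 + 35.3365 + 26.0681 = 92.8254

92.83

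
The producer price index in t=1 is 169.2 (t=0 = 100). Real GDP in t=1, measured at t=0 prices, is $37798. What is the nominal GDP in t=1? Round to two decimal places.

63954.22

Nominal = Real × (Index/100) = 37798 × (169.2/100)
        = 37798 × 1.692 = 63954.2160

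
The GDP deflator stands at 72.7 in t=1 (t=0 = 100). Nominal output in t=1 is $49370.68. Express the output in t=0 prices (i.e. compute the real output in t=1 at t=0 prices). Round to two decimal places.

67910.15

Real = Nominal ÷ (Index/100) = 49370.68 ÷ (72.7/100)
     = 49370.68 ÷ 0.727 = 67910.1513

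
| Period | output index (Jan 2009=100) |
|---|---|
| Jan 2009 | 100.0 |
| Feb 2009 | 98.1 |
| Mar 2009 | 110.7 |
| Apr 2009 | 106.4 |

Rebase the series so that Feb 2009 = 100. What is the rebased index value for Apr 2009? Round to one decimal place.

Rebased(Apr 2009) = 106.4 / 98.1 × 100 = 108.4608

108.5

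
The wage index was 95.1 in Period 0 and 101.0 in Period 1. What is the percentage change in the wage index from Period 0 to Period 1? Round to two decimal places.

6.20%

Change = (101.0 − 95.1) / 95.1 × 100
       = 5.9 / 95.1 × 100 = 6.2040%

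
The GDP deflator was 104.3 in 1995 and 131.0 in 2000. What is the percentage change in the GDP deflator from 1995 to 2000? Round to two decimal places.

Change = (131.0 − 104.3) / 104.3 × 100
       = 26.7 / 104.3 × 100 = 25.5992%

25.60%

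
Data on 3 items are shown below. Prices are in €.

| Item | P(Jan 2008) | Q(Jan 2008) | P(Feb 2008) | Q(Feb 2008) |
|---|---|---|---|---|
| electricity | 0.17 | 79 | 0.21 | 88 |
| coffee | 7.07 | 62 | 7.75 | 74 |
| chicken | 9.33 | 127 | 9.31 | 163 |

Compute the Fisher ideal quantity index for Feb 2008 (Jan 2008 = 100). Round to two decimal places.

125.70

Laspeyres component (base-period weights):
ΣP(Jan 2008)Q(Feb 2008) = 0.17×88 + 7.07×74 + 9.33×163 = 14.96 + 523.18 + 1520.79 = 2058.93
ΣP(Jan 2008)Q(Jan 2008) = 0.17×79 + 7.07×62 + 9.33×127 = 13.43 + 438.34 + 1184.91 = 1636.68
L = 2058.93 / 1636.68 × 100 = 125.7992
Paasche component (current-period weights):
ΣP(Feb 2008)Q(Feb 2008) = 0.21×88 + 7.75×74 + 9.31×163 = 18.48 + 573.5 + 1517.53 = 2109.51
ΣP(Feb 2008)Q(Jan 2008) = 0.21×79 + 7.75×62 + 9.31×127 = 16.59 + 480.5 + 1182.37 = 1679.46
P = 2109.51 / 1679.46 × 100 = 125.6064
Fisher = √(L × P) = √(125.7992 × 125.6064) = 125.7028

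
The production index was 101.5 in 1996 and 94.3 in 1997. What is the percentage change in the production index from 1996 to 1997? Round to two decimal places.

Change = (94.3 − 101.5) / 101.5 × 100
       = -7.2 / 101.5 × 100 = -7.0936%

-7.09%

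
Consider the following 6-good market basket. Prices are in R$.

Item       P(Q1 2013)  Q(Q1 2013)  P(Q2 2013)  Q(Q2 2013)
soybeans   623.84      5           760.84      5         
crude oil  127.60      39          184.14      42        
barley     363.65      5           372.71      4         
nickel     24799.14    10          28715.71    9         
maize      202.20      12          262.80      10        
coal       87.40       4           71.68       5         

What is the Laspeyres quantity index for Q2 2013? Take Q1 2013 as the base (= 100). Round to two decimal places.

90.37

Laspeyres quantity index uses base-period prices as weights.
ΣP(Q1 2013)·Q(Q2 2013) = 623.84×5 + 127.60×42 + 363.65×4 + 24799.14×9 + 202.20×10 + 87.40×5 = 3119.2 + 5359.2 + 1454.6 + 223192.26 + 2022 + 437 = 235584.26
ΣP(Q1 2013)·Q(Q1 2013) = 623.84×5 + 127.60×39 + 363.65×5 + 24799.14×10 + 202.20×12 + 87.40×4 = 3119.2 + 4976.4 + 1818.25 + 247991.4 + 2426.4 + 349.6 = 260681.25
Index = 235584.26 / 260681.25 × 100 = 90.3725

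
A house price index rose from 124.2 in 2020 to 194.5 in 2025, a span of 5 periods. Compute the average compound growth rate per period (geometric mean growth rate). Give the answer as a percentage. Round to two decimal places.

Growth factor = (194.5/124.2)^(1/5) = (1.566023)^(1/5) = 1.093855
Growth rate = 1.093855 − 1 = 0.093855 = 9.3855%

9.39%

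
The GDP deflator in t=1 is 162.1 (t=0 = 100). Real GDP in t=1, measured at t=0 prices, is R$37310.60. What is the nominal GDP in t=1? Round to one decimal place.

Nominal = Real × (Index/100) = 37310.60 × (162.1/100)
        = 37310.60 × 1.621 = 60480.4826

60480.5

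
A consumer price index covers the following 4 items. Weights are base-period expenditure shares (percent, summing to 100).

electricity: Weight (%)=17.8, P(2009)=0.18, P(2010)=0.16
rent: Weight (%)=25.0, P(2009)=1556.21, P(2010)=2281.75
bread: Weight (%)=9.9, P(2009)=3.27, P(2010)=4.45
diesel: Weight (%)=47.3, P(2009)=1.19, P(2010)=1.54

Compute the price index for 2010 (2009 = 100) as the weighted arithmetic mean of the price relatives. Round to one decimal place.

electricity: 17.8 × (0.16/0.18) = 17.8 × 0.888889 = 15.8222
rent: 25.0 × (2281.75/1556.21) = 25.0 × 1.466222 = 36.6556
bread: 9.9 × (4.45/3.27) = 9.9 × 1.360856 = 13.4725
diesel: 47.3 × (1.54/1.19) = 47.3 × 1.294118 = 61.2118
Index = Σ wᵢ·(p₁ᵢ/p₀ᵢ) = 15.8222 + 36.6556 + 13.4725 + 61.2118 = 127.1620

127.2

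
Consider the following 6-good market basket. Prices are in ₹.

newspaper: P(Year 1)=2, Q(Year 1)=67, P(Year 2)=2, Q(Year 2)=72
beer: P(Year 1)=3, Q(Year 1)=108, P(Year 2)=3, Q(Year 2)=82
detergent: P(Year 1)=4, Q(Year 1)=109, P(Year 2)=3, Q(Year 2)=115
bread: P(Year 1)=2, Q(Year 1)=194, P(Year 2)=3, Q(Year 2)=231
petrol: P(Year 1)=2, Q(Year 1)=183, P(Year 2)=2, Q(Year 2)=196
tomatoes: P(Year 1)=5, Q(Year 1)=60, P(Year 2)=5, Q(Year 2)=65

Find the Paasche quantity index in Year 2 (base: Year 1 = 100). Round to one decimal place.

Paasche quantity index uses current-period prices as weights.
ΣP(Year 2)·Q(Year 2) = 2×72 + 3×82 + 3×115 + 3×231 + 2×196 + 5×65 = 144 + 246 + 345 + 693 + 392 + 325 = 2145
ΣP(Year 2)·Q(Year 1) = 2×67 + 3×108 + 3×109 + 3×194 + 2×183 + 5×60 = 134 + 324 + 327 + 582 + 366 + 300 = 2033
Index = 2145 / 2033 × 100 = 105.5091

105.5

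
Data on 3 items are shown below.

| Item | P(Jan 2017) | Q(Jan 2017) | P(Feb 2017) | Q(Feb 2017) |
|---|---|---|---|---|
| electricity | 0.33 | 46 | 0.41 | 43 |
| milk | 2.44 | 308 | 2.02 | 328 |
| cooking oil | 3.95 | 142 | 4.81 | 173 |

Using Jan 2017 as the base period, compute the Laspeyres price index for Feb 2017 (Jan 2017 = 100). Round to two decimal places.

99.73

Laspeyres price index uses base-period quantities as weights.
ΣP(Feb 2017)·Q(Jan 2017) = 0.41×46 + 2.02×308 + 4.81×142 = 18.86 + 622.16 + 683.02 = 1324.04
ΣP(Jan 2017)·Q(Jan 2017) = 0.33×46 + 2.44×308 + 3.95×142 = 15.18 + 751.52 + 560.9 = 1327.6
Index = 1324.04 / 1327.6 × 100 = 99.7318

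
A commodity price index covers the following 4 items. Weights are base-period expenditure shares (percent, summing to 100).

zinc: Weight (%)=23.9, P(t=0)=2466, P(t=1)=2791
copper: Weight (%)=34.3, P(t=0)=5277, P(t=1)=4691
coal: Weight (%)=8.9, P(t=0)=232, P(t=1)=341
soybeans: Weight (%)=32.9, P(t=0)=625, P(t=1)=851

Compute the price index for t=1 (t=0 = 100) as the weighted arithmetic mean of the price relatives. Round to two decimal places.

zinc: 23.9 × (2791/2466) = 23.9 × 1.131792 = 27.0498
copper: 34.3 × (4691/5277) = 34.3 × 0.888952 = 30.4911
coal: 8.9 × (341/232) = 8.9 × 1.469828 = 13.0815
soybeans: 32.9 × (851/625) = 32.9 × 1.361600 = 44.7966
Index = Σ wᵢ·(p₁ᵢ/p₀ᵢ) = 27.0498 + 30.4911 + 13.0815 + 44.7966 = 115.4190

115.42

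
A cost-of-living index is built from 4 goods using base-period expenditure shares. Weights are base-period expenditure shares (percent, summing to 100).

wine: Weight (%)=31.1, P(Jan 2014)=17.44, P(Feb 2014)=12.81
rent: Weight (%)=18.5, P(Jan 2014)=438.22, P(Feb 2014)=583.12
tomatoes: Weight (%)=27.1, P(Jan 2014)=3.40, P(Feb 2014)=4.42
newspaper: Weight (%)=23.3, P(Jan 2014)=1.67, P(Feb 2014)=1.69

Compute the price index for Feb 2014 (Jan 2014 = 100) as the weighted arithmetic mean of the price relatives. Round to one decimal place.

wine: 31.1 × (12.81/17.44) = 31.1 × 0.734518 = 22.8435
rent: 18.5 × (583.12/438.22) = 18.5 × 1.330656 = 24.6171
tomatoes: 27.1 × (4.42/3.40) = 27.1 × 1.300000 = 35.2300
newspaper: 23.3 × (1.69/1.67) = 23.3 × 1.011976 = 23.5790
Index = Σ wᵢ·(p₁ᵢ/p₀ᵢ) = 22.8435 + 24.6171 + 35.2300 + 23.5790 = 106.2697

106.3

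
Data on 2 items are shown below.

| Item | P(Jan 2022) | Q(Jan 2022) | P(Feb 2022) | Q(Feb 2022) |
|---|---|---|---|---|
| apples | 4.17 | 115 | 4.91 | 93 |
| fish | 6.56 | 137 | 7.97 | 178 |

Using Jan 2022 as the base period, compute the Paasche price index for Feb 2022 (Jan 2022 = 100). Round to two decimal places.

Paasche price index uses current-period quantities as weights.
ΣP(Feb 2022)·Q(Feb 2022) = 4.91×93 + 7.97×178 = 456.63 + 1418.66 = 1875.29
ΣP(Jan 2022)·Q(Feb 2022) = 4.17×93 + 6.56×178 = 387.81 + 1167.68 = 1555.49
Index = 1875.29 / 1555.49 × 100 = 120.5594

120.56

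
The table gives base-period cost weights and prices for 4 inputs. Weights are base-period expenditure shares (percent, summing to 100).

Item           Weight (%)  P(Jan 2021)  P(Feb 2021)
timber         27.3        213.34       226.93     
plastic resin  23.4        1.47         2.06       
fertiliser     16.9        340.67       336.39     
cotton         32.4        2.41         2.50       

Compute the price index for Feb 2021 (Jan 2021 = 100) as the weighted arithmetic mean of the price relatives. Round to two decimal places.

112.13

timber: 27.3 × (226.93/213.34) = 27.3 × 1.063701 = 29.0390
plastic resin: 23.4 × (2.06/1.47) = 23.4 × 1.401361 = 32.7918
fertiliser: 16.9 × (336.39/340.67) = 16.9 × 0.987437 = 16.6877
cotton: 32.4 × (2.50/2.41) = 32.4 × 1.037344 = 33.6100
Index = Σ wᵢ·(p₁ᵢ/p₀ᵢ) = 29.0390 + 32.7918 + 16.6877 + 33.6100 = 112.1285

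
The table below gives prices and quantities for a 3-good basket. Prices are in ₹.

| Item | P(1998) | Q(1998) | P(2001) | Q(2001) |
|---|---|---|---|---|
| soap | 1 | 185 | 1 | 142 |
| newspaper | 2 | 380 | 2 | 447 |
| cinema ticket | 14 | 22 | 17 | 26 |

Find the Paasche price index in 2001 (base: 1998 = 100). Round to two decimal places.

Paasche price index uses current-period quantities as weights.
ΣP(2001)·Q(2001) = 1×142 + 2×447 + 17×26 = 142 + 894 + 442 = 1478
ΣP(1998)·Q(2001) = 1×142 + 2×447 + 14×26 = 142 + 894 + 364 = 1400
Index = 1478 / 1400 × 100 = 105.5714

105.57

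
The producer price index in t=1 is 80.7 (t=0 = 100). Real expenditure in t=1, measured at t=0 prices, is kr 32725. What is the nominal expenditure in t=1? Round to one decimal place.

26409.1

Nominal = Real × (Index/100) = 32725 × (80.7/100)
        = 32725 × 0.807 = 26409.0750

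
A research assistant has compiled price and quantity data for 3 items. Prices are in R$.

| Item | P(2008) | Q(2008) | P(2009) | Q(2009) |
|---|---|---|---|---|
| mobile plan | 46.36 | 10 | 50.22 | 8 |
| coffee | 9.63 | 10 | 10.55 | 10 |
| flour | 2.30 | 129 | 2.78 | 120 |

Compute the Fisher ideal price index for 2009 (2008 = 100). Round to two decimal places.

Laspeyres component (base-period weights):
ΣP(2009)Q(2008) = 50.22×10 + 10.55×10 + 2.78×129 = 502.2 + 105.5 + 358.62 = 966.32
ΣP(2008)Q(2008) = 46.36×10 + 9.63×10 + 2.30×129 = 463.6 + 96.3 + 296.7 = 856.6
L = 966.32 / 856.6 × 100 = 112.8088
Paasche component (current-period weights):
ΣP(2009)Q(2009) = 50.22×8 + 10.55×10 + 2.78×120 = 401.76 + 105.5 + 333.6 = 840.86
ΣP(2008)Q(2009) = 46.36×8 + 9.63×10 + 2.30×120 = 370.88 + 96.3 + 276 = 743.18
P = 840.86 / 743.18 × 100 = 113.1435
Fisher = √(L × P) = √(112.8088 × 113.1435) = 112.9760

112.98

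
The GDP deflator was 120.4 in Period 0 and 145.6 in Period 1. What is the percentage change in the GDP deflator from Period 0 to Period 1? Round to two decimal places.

20.93%

Change = (145.6 − 120.4) / 120.4 × 100
       = 25.2 / 120.4 × 100 = 20.9302%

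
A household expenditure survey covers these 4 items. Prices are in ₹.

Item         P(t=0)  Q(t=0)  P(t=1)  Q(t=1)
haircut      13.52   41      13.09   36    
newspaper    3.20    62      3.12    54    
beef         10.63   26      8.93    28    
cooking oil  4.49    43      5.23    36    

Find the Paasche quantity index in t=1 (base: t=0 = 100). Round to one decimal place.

Paasche quantity index uses current-period prices as weights.
ΣP(t=1)·Q(t=1) = 13.09×36 + 3.12×54 + 8.93×28 + 5.23×36 = 471.24 + 168.48 + 250.04 + 188.28 = 1078.04
ΣP(t=1)·Q(t=0) = 13.09×41 + 3.12×62 + 8.93×26 + 5.23×43 = 536.69 + 193.44 + 232.18 + 224.89 = 1187.2
Index = 1078.04 / 1187.2 × 100 = 90.8053

90.8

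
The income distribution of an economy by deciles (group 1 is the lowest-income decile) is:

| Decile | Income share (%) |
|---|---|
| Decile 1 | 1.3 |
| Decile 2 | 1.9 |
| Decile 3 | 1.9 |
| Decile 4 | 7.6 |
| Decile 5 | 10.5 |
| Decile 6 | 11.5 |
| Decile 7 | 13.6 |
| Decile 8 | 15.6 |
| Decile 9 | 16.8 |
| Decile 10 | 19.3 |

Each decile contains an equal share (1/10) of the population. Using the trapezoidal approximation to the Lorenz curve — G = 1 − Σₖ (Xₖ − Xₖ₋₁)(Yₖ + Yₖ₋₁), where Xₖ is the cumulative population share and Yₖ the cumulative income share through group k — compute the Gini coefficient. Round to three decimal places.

0.354

Cumulative income shares Yₖ: 0.0130, 0.0320, 0.0510, 0.1270, 0.2320, 0.3470, 0.4830, 0.6390, 0.8070, 1.0000
Σ (Xₖ−Xₖ₋₁)(Yₖ+Yₖ₋₁) = (1/10)(0.0130+0.0000) + (1/10)(0.0320+0.0130) + (1/10)(0.0510+0.0320) + (1/10)(0.1270+0.0510) + (1/10)(0.2320+0.1270) + (1/10)(0.3470+0.2320) + (1/10)(0.4830+0.3470) + (1/10)(0.6390+0.4830) + (1/10)(0.8070+0.6390) + (1/10)(1.0000+0.8070)
  = 0.0013 + 0.0045 + 0.0083 + 0.0178 + 0.0359 + 0.0579 + 0.0830 + 0.1122 + 0.1446 + 0.1807 = 0.6462
G = 1 − 0.6462 = 0.3538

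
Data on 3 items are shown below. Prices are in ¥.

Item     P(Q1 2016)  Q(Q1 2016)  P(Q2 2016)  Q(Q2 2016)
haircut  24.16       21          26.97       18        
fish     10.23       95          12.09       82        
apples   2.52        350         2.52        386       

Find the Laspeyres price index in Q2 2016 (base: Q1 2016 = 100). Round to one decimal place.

110.0

Laspeyres price index uses base-period quantities as weights.
ΣP(Q2 2016)·Q(Q1 2016) = 26.97×21 + 12.09×95 + 2.52×350 = 566.37 + 1148.55 + 882 = 2596.92
ΣP(Q1 2016)·Q(Q1 2016) = 24.16×21 + 10.23×95 + 2.52×350 = 507.36 + 971.85 + 882 = 2361.21
Index = 2596.92 / 2361.21 × 100 = 109.9826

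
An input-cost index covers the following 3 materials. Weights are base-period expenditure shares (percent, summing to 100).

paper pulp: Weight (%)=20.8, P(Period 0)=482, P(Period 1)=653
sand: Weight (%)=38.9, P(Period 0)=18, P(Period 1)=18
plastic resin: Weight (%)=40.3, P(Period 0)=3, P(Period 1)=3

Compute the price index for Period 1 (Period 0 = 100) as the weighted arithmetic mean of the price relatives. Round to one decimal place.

107.4

paper pulp: 20.8 × (653/482) = 20.8 × 1.354772 = 28.1793
sand: 38.9 × (18/18) = 38.9 × 1.000000 = 38.9000
plastic resin: 40.3 × (3/3) = 40.3 × 1.000000 = 40.3000
Index = Σ wᵢ·(p₁ᵢ/p₀ᵢ) = 28.1793 + 38.9000 + 40.3000 = 107.3793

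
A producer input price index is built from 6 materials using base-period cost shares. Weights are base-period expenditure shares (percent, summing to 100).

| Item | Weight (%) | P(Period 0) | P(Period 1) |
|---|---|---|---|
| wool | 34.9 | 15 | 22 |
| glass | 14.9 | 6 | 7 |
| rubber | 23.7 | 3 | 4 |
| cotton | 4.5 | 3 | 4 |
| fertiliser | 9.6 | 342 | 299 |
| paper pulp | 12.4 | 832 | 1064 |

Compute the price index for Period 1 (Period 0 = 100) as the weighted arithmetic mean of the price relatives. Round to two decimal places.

wool: 34.9 × (22/15) = 34.9 × 1.466667 = 51.1867
glass: 14.9 × (7/6) = 14.9 × 1.166667 = 17.3833
rubber: 23.7 × (4/3) = 23.7 × 1.333333 = 31.6000
cotton: 4.5 × (4/3) = 4.5 × 1.333333 = 6.0000
fertiliser: 9.6 × (299/342) = 9.6 × 0.874269 = 8.3930
paper pulp: 12.4 × (1064/832) = 12.4 × 1.278846 = 15.8577
Index = Σ wᵢ·(p₁ᵢ/p₀ᵢ) = 51.1867 + 17.3833 + 31.6000 + 6.0000 + 8.3930 + 15.8577 = 130.4207

130.42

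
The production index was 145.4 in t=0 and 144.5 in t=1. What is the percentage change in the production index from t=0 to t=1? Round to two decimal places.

-0.62%

Change = (144.5 − 145.4) / 145.4 × 100
       = -0.9 / 145.4 × 100 = -0.6190%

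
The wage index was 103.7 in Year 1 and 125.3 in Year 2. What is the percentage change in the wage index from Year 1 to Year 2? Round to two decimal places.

20.83%

Change = (125.3 − 103.7) / 103.7 × 100
       = 21.6 / 103.7 × 100 = 20.8293%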